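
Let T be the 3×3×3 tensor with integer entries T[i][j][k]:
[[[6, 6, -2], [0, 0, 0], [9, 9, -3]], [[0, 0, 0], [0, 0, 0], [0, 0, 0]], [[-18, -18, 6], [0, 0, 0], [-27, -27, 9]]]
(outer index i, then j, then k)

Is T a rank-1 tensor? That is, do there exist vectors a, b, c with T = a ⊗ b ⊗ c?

Yes

If T = a ⊗ b ⊗ c then every fibre of T is a multiple of the corresponding factor, so read the factors off the fibres through the nonzero entry T[0,0,0] = 6.
The mode-1 fibre T[:,0,0] = [6, 0, -18] gives a = [1, 0, -3] (primitive direction); the mode-2 fibre T[0,:,0] = [6, 0, 9] gives b = [2, 0, 3]; then c[k] = T[0,0,k] / (a[0]·b[0]) = [6, 6, -2] / 2 = [3, 3, -1].
Expanding [1, 0, -3] ⊗ [2, 0, 3] ⊗ [3, 3, -1] reproduces all 27 entries of T, so T = [1, 0, -3] ⊗ [2, 0, 3] ⊗ [3, 3, -1] and rank(T) ≤ 1.
Equivalently every frontal slice T[:,:,k] is c[k] times the rank-1 matrix [1, 0, -3] ⊗ [2, 0, 3]. So T has rank 1 (it is nonzero).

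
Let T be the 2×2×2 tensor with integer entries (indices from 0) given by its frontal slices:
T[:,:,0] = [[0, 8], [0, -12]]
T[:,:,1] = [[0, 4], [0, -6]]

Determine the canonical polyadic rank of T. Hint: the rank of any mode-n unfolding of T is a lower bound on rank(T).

1

Lower bound: T ≠ 0 (e.g. T[0,1,0] = 8), so rank(T) ≥ 1.
Upper bound: if T = a ∘ b ∘ c then every fibre of T is a multiple of the corresponding factor, so read the factors off the fibres through the nonzero entry T[0,1,0] = 8.
The mode-1 fibre T[:,1,0] = [8, -12] gives a = (2, -3) (primitive direction); the mode-2 fibre T[0,:,0] = [0, 8] gives b = (0, 1); then c[k] = T[0,1,k] / (a[0]·b[1]) = [8, 4] / 2 = (4, 2).
Expanding (2, -3) ∘ (0, 1) ∘ (4, 2) reproduces all 8 entries of T, so T = (2, -3) ∘ (0, 1) ∘ (4, 2) and rank(T) ≤ 1.
These bounds meet, so rank(T) = 1.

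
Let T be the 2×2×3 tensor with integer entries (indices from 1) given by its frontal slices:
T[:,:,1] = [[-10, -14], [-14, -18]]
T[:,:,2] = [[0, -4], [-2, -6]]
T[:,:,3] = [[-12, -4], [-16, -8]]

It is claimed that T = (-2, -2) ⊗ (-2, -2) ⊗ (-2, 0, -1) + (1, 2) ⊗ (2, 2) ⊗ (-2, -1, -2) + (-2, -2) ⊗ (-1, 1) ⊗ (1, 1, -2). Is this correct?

Reconstruct entrywise from the claimed factors. For example, T[1,1,1] = -10 and Σₗ aₗ[1]bₗ[1]cₗ[1] = (-2)·(-2)·(-2) + (1)·(2)·(-2) + (-2)·(-1)·(1) = -10; checking all 12 entries, every one matches. The claim holds.

Yes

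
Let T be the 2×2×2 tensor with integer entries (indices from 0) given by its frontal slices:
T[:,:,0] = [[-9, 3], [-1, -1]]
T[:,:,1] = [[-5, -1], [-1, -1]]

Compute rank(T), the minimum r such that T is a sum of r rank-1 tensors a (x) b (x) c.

2

Lower bound: the mode-1 unfolding of T (rows indexed by i, columns by (j,k) = (0,0), (0,1), (1,0), (1,1)) is [[-9, -5, 3, -1], [-1, -1, -1, -1]].
There the 2×2 minor on rows i ∈ {0, 1}, columns (j,k) ∈ {(0,0), (0,1)} is det [[-9, -5], [-1, -1]] = 4 ≠ 0, so this unfolding has rank ≥ 2; CP rank is at least every unfolding rank, so rank(T) ≥ 2. (This is only a lower bound: in general the CP rank may exceed every unfolding rank, so we still need to exhibit 2 rank-1 terms summing to T.)
Upper bound — finding two terms. Write S_k = T[:,:,k] for the frontal slices: S₀ = [[-9, 3], [-1, -1]], S₁ = [[-5, -1], [-1, -1]].
If T = a₁ (x) b₁ (x) c₁ + a₂ (x) b₂ (x) c₂ then each S_k = c₁[k]·a₁b₁ᵀ + c₂[k]·a₂b₂ᵀ. S₀ and S₁ are linearly independent, so a₁b₁ᵀ and a₂b₂ᵀ must span the same plane of matrices: they are the rank-1 matrices of the form x·S₀ + y·S₁.
det(x·S₀ + y·S₁) is 12·x² + 16·xy + 4·y² = 4·(x + y)(3·x + y), vanishing at (x:y) = (1:-1) and (1:-3).
M₁ = S₀ − S₁ = [[-4, 4], [0, 0]] = (-4)·[1, 0][1, -1]ᵀ and M₂ = S₀ − 3·S₁ = [[6, 6], [2, 2]] = 2·[3, 1][1, 1]ᵀ, so take a₁ = [1, 0], b₁ = [1, -1], a₂ = [3, 1], b₂ = [1, 1].
Each slice is an integer combination of E₁ = a₁b₁ᵀ and E₂ = a₂b₂ᵀ: S₀ = −6·E₁ − E₂, S₁ = −2·E₁ − E₂; reading off coefficients, c₁ = [-6, -2] and c₂ = [-1, -1].
Hence T = [1, 0] (x) [1, -1] (x) [-6, -2] + [3, 1] (x) [1, 1] (x) [-1, -1], so rank(T) ≤ 2.
These bounds meet, so rank(T) = 2.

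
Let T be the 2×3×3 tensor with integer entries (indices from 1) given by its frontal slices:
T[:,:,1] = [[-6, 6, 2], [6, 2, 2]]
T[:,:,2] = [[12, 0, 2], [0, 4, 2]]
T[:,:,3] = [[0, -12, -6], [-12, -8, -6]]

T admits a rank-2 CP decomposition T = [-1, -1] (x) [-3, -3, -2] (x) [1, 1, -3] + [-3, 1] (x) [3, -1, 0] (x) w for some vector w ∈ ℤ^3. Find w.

Subtract the known terms from T to get the rank-1 residual R = [-3, 1] (x) [3, -1, 0] (x) w, so R[i,j,k] = a[i]·b[j]·w[k]. Pick indices with nonzero a[1]·b[1] = (-3)·(3) = -9. Only the fibre through (1,1,·) is needed: R[1,1,:] = T[1,1,:] − Σₗ aₗ[1]bₗ[1]cₗ = [-6, 12, 0] − (-1)·(-3)·[1, 1, -3] = [-9, 9, 9]. Then w[k] = R[1,1,k] / -9 for each k, giving w = [-9, 9, 9] / -9 = [1, -1, -1].

w = [1, -1, -1]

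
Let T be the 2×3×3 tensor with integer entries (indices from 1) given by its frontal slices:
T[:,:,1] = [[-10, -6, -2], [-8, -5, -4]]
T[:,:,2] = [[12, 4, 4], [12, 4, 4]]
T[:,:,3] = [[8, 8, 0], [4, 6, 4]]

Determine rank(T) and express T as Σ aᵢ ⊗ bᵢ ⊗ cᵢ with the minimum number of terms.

Lower bound: in the mode-2 unfolding of T (rows indexed by j, columns by (i,k)) the 3×3 minor on rows j ∈ {1, 2, 3}, columns (i,k) ∈ {(1,1), (1,2), (2,1)} is det [[-10, 12, -8], [-6, 4, -5], [-2, 4, -4]] = -80 ≠ 0, so that unfolding has rank ≥ 3 and hence rank(T) ≥ 3 (CP rank is at least every unfolding rank, though it can be larger).
Upper bound: T is a sum of 3 rank-1 terms, T = [0, 1] ⊗ [2, 1, -2] ⊗ [1, 0, -2] + [1, 1] ⊗ [1, -1, 1] ⊗ [-2, 4, 0] + [1, 1] ⊗ [1, 1, 0] ⊗ [-8, 8, 8] (written with every a and b primitive with positive leading entry and the scale carried by c; CP decompositions are not unique, and this one is verified by expanding entrywise), so rank(T) ≤ 3.
These bounds meet, so rank(T) = 3.

rank(T) = 3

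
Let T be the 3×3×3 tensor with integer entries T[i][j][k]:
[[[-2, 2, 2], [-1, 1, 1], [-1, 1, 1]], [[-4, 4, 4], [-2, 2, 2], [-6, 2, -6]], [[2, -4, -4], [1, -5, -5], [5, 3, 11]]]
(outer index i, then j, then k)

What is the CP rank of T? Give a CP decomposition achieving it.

Lower bound: the mode-3 unfolding of T (rows indexed by k, columns by (i,j) = (0,0), (0,1), (0,2), (1,0), (1,1), (1,2), (2,0), (2,1), (2,2)) is [[-2, -1, -1, -4, -2, -6, 2, 1, 5], [2, 1, 1, 4, 2, 2, -4, -5, 3], [2, 1, 1, 4, 2, -6, -4, -5, 11]].
There the 3×3 minor on rows k ∈ {0, 1, 2}, columns (i,j) ∈ {(0,0), (1,2), (2,0)} is det [[-2, -6, 2], [2, 2, -4], [2, -6, -4]] = 32 ≠ 0, so this unfolding has rank ≥ 3; CP rank is at least every unfolding rank, so rank(T) ≥ 3. (Flattening ranks never certify an upper bound on CP rank; for that we must actually write T with 3 rank-1 terms.)
Upper bound: T is a sum of 3 rank-1 terms, T = [0, 0, 1] ⊗ [1, 2, -2] ⊗ [0, -2, -2] + [0, 1, -1] ⊗ [0, 0, 1] ⊗ [-4, 0, -8] + [1, 2, -1] ⊗ [2, 1, 1] ⊗ [-1, 1, 1] (written with every a and b primitive with positive leading entry and the scale carried by c; CP decompositions are not unique, and this one is verified by expanding entrywise), so rank(T) ≤ 3.
These bounds meet, so rank(T) = 3.
Check entry T[0,2,2] = 1: (0)·(-2)·(-2) + (0)·(1)·(-8) + (1)·(1)·(1) = 1.

rank(T) = 3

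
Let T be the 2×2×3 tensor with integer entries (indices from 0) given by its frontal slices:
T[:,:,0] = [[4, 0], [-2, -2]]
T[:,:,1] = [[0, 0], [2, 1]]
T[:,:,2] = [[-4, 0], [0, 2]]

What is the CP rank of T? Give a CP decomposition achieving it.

rank(T) = 3

Lower bound: in the mode-3 unfolding of T (rows indexed by k, columns by (i,j)) the 3×3 minor on rows k ∈ {0, 1, 2}, columns (i,j) ∈ {(0,0), (1,0), (1,1)} is det [[4, -2, -2], [0, 2, 1], [-4, 0, 2]] = 8 ≠ 0, so that unfolding has rank ≥ 3 and hence rank(T) ≥ 3 (CP rank is at least every unfolding rank, though it can be larger).
Upper bound: T is a sum of 3 rank-1 terms, T = [0, 1] ∘ [2, 1] ∘ [-2, 1, 2] + [1, 0] ∘ [1, 0] ∘ [2, 0, 0] + [1, 1] ∘ [1, 0] ∘ [2, 0, -4] (written with every a and b primitive with positive leading entry and the scale carried by c; CP decompositions are not unique, and this one is verified by expanding entrywise), so rank(T) ≤ 3.
These bounds meet, so rank(T) = 3.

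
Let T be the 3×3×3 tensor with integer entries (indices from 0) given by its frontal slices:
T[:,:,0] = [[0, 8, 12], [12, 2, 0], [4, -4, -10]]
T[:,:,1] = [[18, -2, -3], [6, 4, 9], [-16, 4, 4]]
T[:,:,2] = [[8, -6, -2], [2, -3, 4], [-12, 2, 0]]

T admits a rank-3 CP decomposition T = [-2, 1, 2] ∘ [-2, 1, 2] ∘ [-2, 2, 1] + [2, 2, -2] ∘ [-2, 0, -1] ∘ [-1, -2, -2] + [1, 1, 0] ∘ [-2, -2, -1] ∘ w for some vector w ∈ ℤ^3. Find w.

w = [-2, -1, 2]

Subtract the known terms from T to get the rank-1 residual R = [1, 1, 0] ∘ [-2, -2, -1] ∘ w, so R[i,j,k] = a[i]·b[j]·w[k]. Pick indices with nonzero a[0]·b[0] = (1)·(-2) = -2. Only the fibre through (0,0,·) is needed: R[0,0,:] = T[0,0,:] − Σₗ aₗ[0]bₗ[0]cₗ = [0, 18, 8] − (-2)·(-2)·[-2, 2, 1] − (2)·(-2)·[-1, -2, -2] = [4, 2, -4]. Then w[k] = R[0,0,k] / -2 for each k, giving w = [4, 2, -4] / -2 = [-2, -1, 2].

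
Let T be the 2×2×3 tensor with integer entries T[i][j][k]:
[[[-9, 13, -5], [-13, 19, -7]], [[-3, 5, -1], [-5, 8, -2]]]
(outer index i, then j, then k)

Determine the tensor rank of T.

Lower bound: in the mode-3 unfolding of T (rows indexed by k, columns by (i,j)) the 2×2 minor on rows k ∈ {0, 1}, columns (i,j) ∈ {(0,0), (0,1)} is det [[-9, -13], [13, 19]] = -2 ≠ 0, so that unfolding has rank ≥ 2 and hence rank(T) ≥ 2 (CP rank is at least every unfolding rank, though it can be larger).
Upper bound: with S_k = T[:,:,k], the two rank-1 terms a₁b₁ᵀ, a₂b₂ᵀ are the rank-1 members of the pencil x·S₀ + y·S₁.
det(x·S₀ + y·S₁) is 6·x² − 15·xy + 9·y² = 3·(2·x − 3·y)(x − y), vanishing at (x:y) = (3:2) and (1:1).
M₁ = 3·S₀ + 2·S₁ = [[-1, -1], [1, 1]] = −[1, -1][1, 1]ᵀ and M₂ = S₀ + S₁ = [[4, 6], [2, 3]] = [2, 1][2, 3]ᵀ, so take a₁ = [1, -1], b₁ = [1, 1], a₂ = [2, 1], b₂ = [2, 3].
Each slice is an integer combination of E₁ = a₁b₁ᵀ and E₂ = a₂b₂ᵀ: S₀ = −E₁ − 2·E₂, S₁ = E₁ + 3·E₂, S₂ = −E₁ − E₂; reading off coefficients, c₁ = [-1, 1, -1] and c₂ = [-2, 3, -1].
Hence T = [1, -1] ⊗ [1, 1] ⊗ [-1, 1, -1] + [2, 1] ⊗ [2, 3] ⊗ [-2, 3, -1], so rank(T) ≤ 2.
These bounds meet, so rank(T) = 2.

2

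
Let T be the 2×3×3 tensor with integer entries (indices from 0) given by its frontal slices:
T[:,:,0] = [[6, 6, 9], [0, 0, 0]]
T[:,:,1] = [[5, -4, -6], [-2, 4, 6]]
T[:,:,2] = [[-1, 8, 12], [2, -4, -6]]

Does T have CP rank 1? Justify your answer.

No

The mode-3 unfolding of T (rows indexed by k, columns by (i,j) = (0,0), (0,1), (0,2), (1,0), (1,1), (1,2)) is [[6, 6, 9, 0, 0, 0], [5, -4, -6, -2, 4, 6], [-1, 8, 12, 2, -4, -6]].
There the 2×2 minor on rows k ∈ {0, 1}, columns (i,j) ∈ {(0,0), (0,1)} is det [[6, 6], [5, -4]] = -54 ≠ 0, so this unfolding has rank ≥ 2; CP rank is at least every unfolding rank, so rank(T) ≥ 2.
In particular rank(T) ≥ 2 > 1, so T is not rank-1.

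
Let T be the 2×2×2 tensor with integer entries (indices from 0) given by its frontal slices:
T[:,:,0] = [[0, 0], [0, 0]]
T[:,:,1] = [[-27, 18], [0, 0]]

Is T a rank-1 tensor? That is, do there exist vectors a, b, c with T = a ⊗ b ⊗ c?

Yes

If T = a ⊗ b ⊗ c then every fibre of T is a multiple of the corresponding factor, so read the factors off the fibres through the nonzero entry T[0,0,1] = -27.
The mode-1 fibre T[:,0,1] = [-27, 0] gives a = [1, 0] (primitive direction); the mode-2 fibre T[0,:,1] = [-27, 18] gives b = [3, -2]; then c[k] = T[0,0,k] / (a[0]·b[0]) = [0, -27] / 3 = [0, -9].
Expanding [1, 0] ⊗ [3, -2] ⊗ [0, -9] reproduces all 8 entries of T, so T = [1, 0] ⊗ [3, -2] ⊗ [0, -9] and rank(T) ≤ 1.
Equivalently every frontal slice T[:,:,k] is c[k] times the rank-1 matrix [1, 0] ⊗ [3, -2]. So T has rank 1 (it is nonzero).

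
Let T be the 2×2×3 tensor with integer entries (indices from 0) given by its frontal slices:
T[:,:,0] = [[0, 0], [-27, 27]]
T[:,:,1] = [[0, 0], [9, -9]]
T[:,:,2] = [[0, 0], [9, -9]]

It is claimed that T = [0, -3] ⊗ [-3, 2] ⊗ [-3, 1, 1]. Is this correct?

No

Reconstruct entry (1,1,0) from the claimed factors: Σₗ aₗ[1]bₗ[1]cₗ[0] = (-3)·(2)·(-3) = 18, but T[1,1,0] = 27. The claim is false.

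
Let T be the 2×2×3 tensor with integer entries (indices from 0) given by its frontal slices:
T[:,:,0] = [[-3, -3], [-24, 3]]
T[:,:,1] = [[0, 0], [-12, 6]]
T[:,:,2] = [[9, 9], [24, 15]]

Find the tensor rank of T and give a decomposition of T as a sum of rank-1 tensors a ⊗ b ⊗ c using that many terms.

Lower bound: the mode-2 unfolding of T (rows indexed by j, columns by (i,k) = (0,0), (0,1), (0,2), (1,0), (1,1), (1,2)) is [[-3, 0, 9, -24, -12, 24], [-3, 0, 9, 3, 6, 15]].
There the 2×2 minor on rows j ∈ {0, 1}, columns (i,k) ∈ {(0,0), (1,0)} is det [[-3, -24], [-3, 3]] = -81 ≠ 0, so this unfolding has rank ≥ 2; CP rank is at least every unfolding rank, so rank(T) ≥ 2. (Flattening ranks never certify an upper bound on CP rank; for that we must actually write T with 2 rank-1 terms.)
Upper bound — finding two terms. Write S_k = T[:,:,k] for the frontal slices: S₀ = [[-3, -3], [-24, 3]], S₁ = [[0, 0], [-12, 6]], S₂ = [[9, 9], [24, 15]].
If T = a₁ ⊗ b₁ ⊗ c₁ + a₂ ⊗ b₂ ⊗ c₂ then each S_k = c₁[k]·a₁b₁ᵀ + c₂[k]·a₂b₂ᵀ. S₀ and S₁ are linearly independent, so a₁b₁ᵀ and a₂b₂ᵀ must span the same plane of matrices: they are the rank-1 matrices of the form x·S₀ + y·S₁.
det(x·S₀ + y·S₁) is −81·x² − 54·xy = (-27)·(3·x + 2·y)(x), vanishing at (x:y) = (2:-3) and (0:1).
M₁ = 2·S₀ − 3·S₁ = [[-6, -6], [-12, -12]] = (-6)·[1, 2][1, 1]ᵀ and M₂ = S₁ = [[0, 0], [-12, 6]] = (-6)·[0, 1][2, -1]ᵀ, so take a₁ = [1, 2], b₁ = [1, 1], a₂ = [0, 1], b₂ = [2, -1].
Each slice is an integer combination of E₁ = a₁b₁ᵀ and E₂ = a₂b₂ᵀ: S₀ = −3·E₁ − 9·E₂, S₁ = −6·E₂, S₂ = 9·E₁ + 3·E₂; reading off coefficients, c₁ = [-3, 0, 9] and c₂ = [-9, -6, 3].
Hence T = [1, 2] ⊗ [1, 1] ⊗ [-3, 0, 9] + [0, 1] ⊗ [2, -1] ⊗ [-9, -6, 3], so rank(T) ≤ 2.
These bounds meet, so rank(T) = 2.
Check entry T[0,1,1] = 0: (1)·(1)·(0) + (0)·(-1)·(-6) = 0.

rank(T) = 2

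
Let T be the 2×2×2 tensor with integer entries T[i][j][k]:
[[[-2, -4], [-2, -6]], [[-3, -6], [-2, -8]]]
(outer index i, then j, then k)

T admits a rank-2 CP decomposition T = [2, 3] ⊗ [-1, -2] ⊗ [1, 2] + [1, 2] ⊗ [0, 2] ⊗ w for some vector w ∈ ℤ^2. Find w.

w = [1, 1]

Subtract the known terms from T to get the rank-1 residual R = [1, 2] ⊗ [0, 2] ⊗ w, so R[i,j,k] = a[i]·b[j]·w[k]. Pick indices with nonzero a[0]·b[1] = (1)·(2) = 2. Only the fibre through (0,1,·) is needed: R[0,1,:] = T[0,1,:] − Σₗ aₗ[0]bₗ[1]cₗ = [-2, -6] − (2)·(-2)·[1, 2] = [2, 2]. Then w[k] = R[0,1,k] / 2 for each k, giving w = [2, 2] / 2 = [1, 1].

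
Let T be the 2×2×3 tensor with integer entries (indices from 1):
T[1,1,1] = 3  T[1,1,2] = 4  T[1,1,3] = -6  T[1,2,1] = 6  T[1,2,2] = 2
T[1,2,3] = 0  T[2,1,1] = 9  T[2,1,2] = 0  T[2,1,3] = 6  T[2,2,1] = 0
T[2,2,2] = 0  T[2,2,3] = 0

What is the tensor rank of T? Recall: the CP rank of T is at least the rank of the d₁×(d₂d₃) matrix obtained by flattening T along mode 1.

2

Lower bound: in the mode-3 unfolding of T (rows indexed by k, columns by (i,j)) the 2×2 minor on rows k ∈ {1, 2}, columns (i,j) ∈ {(1,1), (1,2)} is det [[3, 6], [4, 2]] = -18 ≠ 0, so that unfolding has rank ≥ 2 and hence rank(T) ≥ 2 (CP rank is at least every unfolding rank, though it can be larger).
Upper bound: with S_k = T[:,:,k], the two rank-1 terms a₁b₁ᵀ, a₂b₂ᵀ are the rank-1 members of the pencil x·S₁ + y·S₂.
det(x·S₁ + y·S₂) is −54·x² − 18·xy = (-18)·(3·x + y)(x), vanishing at (x:y) = (1:-3) and (0:1).
M₁ = S₁ − 3·S₂ = [[-9, 0], [9, 0]] = (-9)·[1, -1][1, 0]ᵀ and M₂ = S₂ = [[4, 2], [0, 0]] = 2·[1, 0][2, 1]ᵀ, so take a₁ = [1, -1], b₁ = [1, 0], a₂ = [1, 0], b₂ = [2, 1].
Each slice is an integer combination of E₁ = a₁b₁ᵀ and E₂ = a₂b₂ᵀ: S₁ = −9·E₁ + 6·E₂, S₂ = 2·E₂, S₃ = −6·E₁; reading off coefficients, c₁ = [-9, 0, -6] and c₂ = [6, 2, 0].
Hence T = [1, -1] ⊗ [1, 0] ⊗ [-9, 0, -6] + [1, 0] ⊗ [2, 1] ⊗ [6, 2, 0], so rank(T) ≤ 2.
These bounds meet, so rank(T) = 2.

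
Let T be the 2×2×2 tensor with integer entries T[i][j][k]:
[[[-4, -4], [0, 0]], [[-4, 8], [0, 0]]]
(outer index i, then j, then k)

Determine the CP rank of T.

Lower bound: the mode-1 unfolding of T (rows indexed by i, columns by (j,k) = (0,0), (0,1), (1,0), (1,1)) is [[-4, -4, 0, 0], [-4, 8, 0, 0]].
There the 2×2 minor on rows i ∈ {0, 1}, columns (j,k) ∈ {(0,0), (0,1)} is det [[-4, -4], [-4, 8]] = -48 ≠ 0, so this unfolding has rank ≥ 2; CP rank is at least every unfolding rank, so rank(T) ≥ 2. (Unfolding ranks only ever bound the CP rank from below — rank(T) can be strictly larger than all of them — so the matching upper bound has to come from an explicit 2-term decomposition.)
Upper bound — finding two terms. Every mode-2 slice of T is a multiple of one matrix: T[:,j,:] = b[j]·M with b = (1, 0) and M = [[-4, -4], [-4, 8]] (rows indexed by i, columns by k). So it suffices to write M as a sum of two rank-1 matrices.
Splitting M by its rows (i = 0, 1), M = (1, 0)(-4, -4)ᵀ + (0, 1)(-4, 8)ᵀ.
Hence T = (1, 0) ⊗ (1, 0) ⊗ (-4, -4) + (0, 1) ⊗ (1, 0) ⊗ (-4, 8), so rank(T) ≤ 2.
These bounds meet, so rank(T) = 2.
Check entry T[0,0,1] = -4: (1)·(1)·(-4) + (0)·(1)·(8) = -4.

2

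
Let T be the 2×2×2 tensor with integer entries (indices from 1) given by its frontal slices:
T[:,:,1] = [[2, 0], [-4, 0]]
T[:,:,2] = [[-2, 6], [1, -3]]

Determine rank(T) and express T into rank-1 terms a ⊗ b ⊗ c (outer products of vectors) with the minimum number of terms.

rank(T) = 2

Lower bound: the mode-2 unfolding of T (rows indexed by j, columns by (i,k) = (1,1), (1,2), (2,1), (2,2)) is [[2, -2, -4, 1], [0, 6, 0, -3]].
There the 2×2 minor on rows j ∈ {1, 2}, columns (i,k) ∈ {(1,1), (1,2)} is det [[2, -2], [0, 6]] = 12 ≠ 0, so this unfolding has rank ≥ 2; CP rank is at least every unfolding rank, so rank(T) ≥ 2. (This is only a lower bound: in general the CP rank may exceed every unfolding rank, so we still need to exhibit 2 rank-1 terms summing to T.)
Upper bound — finding two terms. Write S_k = T[:,:,k] for the frontal slices: S₁ = [[2, 0], [-4, 0]], S₂ = [[-2, 6], [1, -3]].
If T = a₁ ⊗ b₁ ⊗ c₁ + a₂ ⊗ b₂ ⊗ c₂ then each S_k = c₁[k]·a₁b₁ᵀ + c₂[k]·a₂b₂ᵀ. S₁ and S₂ are linearly independent, so a₁b₁ᵀ and a₂b₂ᵀ must span the same plane of matrices: they are the rank-1 matrices of the form x·S₁ + y·S₂.
det(x·S₁ + y·S₂) is 18·xy = 18·(y)(x), vanishing at (x:y) = (1:0) and (0:1).
M₁ = S₁ = [[2, 0], [-4, 0]] = 2·(1, -2)(1, 0)ᵀ and M₂ = S₂ = [[-2, 6], [1, -3]] = −(2, -1)(1, -3)ᵀ, so take a₁ = (1, -2), b₁ = (1, 0), a₂ = (2, -1), b₂ = (1, -3).
Each slice is an integer combination of E₁ = a₁b₁ᵀ and E₂ = a₂b₂ᵀ: S₁ = 2·E₁, S₂ = −E₂; reading off coefficients, c₁ = (2, 0) and c₂ = (0, -1).
Hence T = (1, -2) ⊗ (1, 0) ⊗ (2, 0) + (2, -1) ⊗ (1, -3) ⊗ (0, -1), so rank(T) ≤ 2.
These bounds meet, so rank(T) = 2.
Check entry T[1,1,1] = 2: (1)·(1)·(2) + (2)·(1)·(0) = 2.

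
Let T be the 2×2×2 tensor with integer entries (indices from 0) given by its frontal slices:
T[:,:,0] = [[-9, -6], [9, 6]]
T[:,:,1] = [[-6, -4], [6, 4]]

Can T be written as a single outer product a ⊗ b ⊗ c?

If T = a ⊗ b ⊗ c then every fibre of T is a multiple of the corresponding factor, so read the factors off the fibres through the nonzero entry T[0,0,0] = -9.
The mode-1 fibre T[:,0,0] = [-9, 9] gives a = [1, -1] (primitive direction); the mode-2 fibre T[0,:,0] = [-9, -6] gives b = [3, 2]; then c[k] = T[0,0,k] / (a[0]·b[0]) = [-9, -6] / 3 = [-3, -2].
Expanding [1, -1] ⊗ [3, 2] ⊗ [-3, -2] reproduces all 8 entries of T, so T = [1, -1] ⊗ [3, 2] ⊗ [-3, -2] and rank(T) ≤ 1.
Equivalently every frontal slice T[:,:,k] is c[k] times the rank-1 matrix [1, -1] ⊗ [3, 2]. So T has rank 1 (it is nonzero).

Yes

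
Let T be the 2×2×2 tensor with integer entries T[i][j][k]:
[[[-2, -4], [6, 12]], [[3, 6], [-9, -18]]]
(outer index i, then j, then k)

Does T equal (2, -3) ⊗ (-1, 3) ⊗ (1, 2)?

Yes

Reconstruct entrywise from the claimed factors. For example, T[0,1,0] = 6 and Σₗ aₗ[0]bₗ[1]cₗ[0] = (2)·(3)·(1) = 6; checking all 8 entries, every one matches. The claim holds.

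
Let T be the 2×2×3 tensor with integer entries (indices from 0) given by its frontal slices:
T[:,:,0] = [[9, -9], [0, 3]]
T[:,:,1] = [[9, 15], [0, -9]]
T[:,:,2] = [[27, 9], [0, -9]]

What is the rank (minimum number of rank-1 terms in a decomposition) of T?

2

Lower bound: the mode-2 unfolding of T (rows indexed by j, columns by (i,k) = (0,0), (0,1), (0,2), (1,0), (1,1), (1,2)) is [[9, 9, 27, 0, 0, 0], [-9, 15, 9, 3, -9, -9]].
There the 2×2 minor on rows j ∈ {0, 1}, columns (i,k) ∈ {(0,0), (0,1)} is det [[9, 9], [-9, 15]] = 216 ≠ 0, so this unfolding has rank ≥ 2; CP rank is at least every unfolding rank, so rank(T) ≥ 2. (This is only a lower bound: in general the CP rank may exceed every unfolding rank, so we still need to exhibit 2 rank-1 terms summing to T.)
Upper bound — finding two terms. Write S_k = T[:,:,k] for the frontal slices: S₀ = [[9, -9], [0, 3]], S₁ = [[9, 15], [0, -9]], S₂ = [[27, 9], [0, -9]].
If T = a₁ ⊗ b₁ ⊗ c₁ + a₂ ⊗ b₂ ⊗ c₂ then each S_k = c₁[k]·a₁b₁ᵀ + c₂[k]·a₂b₂ᵀ. S₀ and S₁ are linearly independent, so a₁b₁ᵀ and a₂b₂ᵀ must span the same plane of matrices: they are the rank-1 matrices of the form x·S₀ + y·S₁.
det(x·S₀ + y·S₁) is 27·x² − 54·xy − 81·y² = 27·(x − 3·y)(x + y), vanishing at (x:y) = (3:1) and (1:-1).
M₁ = 3·S₀ + S₁ = [[36, -12], [0, 0]] = 12·(1, 0)(3, -1)ᵀ and M₂ = S₀ − S₁ = [[0, -24], [0, 12]] = (-12)·(2, -1)(0, 1)ᵀ, so take a₁ = (1, 0), b₁ = (3, -1), a₂ = (2, -1), b₂ = (0, 1).
Each slice is an integer combination of E₁ = a₁b₁ᵀ and E₂ = a₂b₂ᵀ: S₀ = 3·E₁ − 3·E₂, S₁ = 3·E₁ + 9·E₂, S₂ = 9·E₁ + 9·E₂; reading off coefficients, c₁ = (3, 3, 9) and c₂ = (-3, 9, 9).
Hence T = (1, 0) ⊗ (3, -1) ⊗ (3, 3, 9) + (2, -1) ⊗ (0, 1) ⊗ (-3, 9, 9), so rank(T) ≤ 2.
These bounds meet, so rank(T) = 2.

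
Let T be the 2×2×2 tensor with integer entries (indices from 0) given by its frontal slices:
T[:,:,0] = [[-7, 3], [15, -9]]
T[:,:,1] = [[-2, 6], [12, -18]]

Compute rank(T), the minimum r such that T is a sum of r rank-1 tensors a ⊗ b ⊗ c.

Lower bound: the mode-2 unfolding of T (rows indexed by j, columns by (i,k) = (0,0), (0,1), (1,0), (1,1)) is [[-7, -2, 15, 12], [3, 6, -9, -18]].
There the 2×2 minor on rows j ∈ {0, 1}, columns (i,k) ∈ {(0,0), (0,1)} is det [[-7, -2], [3, 6]] = -36 ≠ 0, so this unfolding has rank ≥ 2; CP rank is at least every unfolding rank, so rank(T) ≥ 2. (This is only a lower bound: in general the CP rank may exceed every unfolding rank, so we still need to exhibit 2 rank-1 terms summing to T.)
Upper bound — finding two terms. Write S_k = T[:,:,k] for the frontal slices: S₀ = [[-7, 3], [15, -9]], S₁ = [[-2, 6], [12, -18]].
If T = a₁ ⊗ b₁ ⊗ c₁ + a₂ ⊗ b₂ ⊗ c₂ then each S_k = c₁[k]·a₁b₁ᵀ + c₂[k]·a₂b₂ᵀ. S₀ and S₁ are linearly independent, so a₁b₁ᵀ and a₂b₂ᵀ must span the same plane of matrices: they are the rank-1 matrices of the form x·S₀ + y·S₁.
det(x·S₀ + y·S₁) is 18·x² + 18·xy − 36·y² = 18·(x + 2·y)(x − y), vanishing at (x:y) = (2:-1) and (1:1).
M₁ = 2·S₀ − S₁ = [[-12, 0], [18, 0]] = (-6)·(2, -3)(1, 0)ᵀ and M₂ = S₀ + S₁ = [[-9, 9], [27, -27]] = (-9)·(1, -3)(1, -1)ᵀ, so take a₁ = (2, -3), b₁ = (1, 0), a₂ = (1, -3), b₂ = (1, -1).
Each slice is an integer combination of E₁ = a₁b₁ᵀ and E₂ = a₂b₂ᵀ: S₀ = −2·E₁ − 3·E₂, S₁ = 2·E₁ − 6·E₂; reading off coefficients, c₁ = (-2, 2) and c₂ = (-3, -6).
Hence T = (2, -3) ⊗ (1, 0) ⊗ (-2, 2) + (1, -3) ⊗ (1, -1) ⊗ (-3, -6), so rank(T) ≤ 2.
These bounds meet, so rank(T) = 2.

2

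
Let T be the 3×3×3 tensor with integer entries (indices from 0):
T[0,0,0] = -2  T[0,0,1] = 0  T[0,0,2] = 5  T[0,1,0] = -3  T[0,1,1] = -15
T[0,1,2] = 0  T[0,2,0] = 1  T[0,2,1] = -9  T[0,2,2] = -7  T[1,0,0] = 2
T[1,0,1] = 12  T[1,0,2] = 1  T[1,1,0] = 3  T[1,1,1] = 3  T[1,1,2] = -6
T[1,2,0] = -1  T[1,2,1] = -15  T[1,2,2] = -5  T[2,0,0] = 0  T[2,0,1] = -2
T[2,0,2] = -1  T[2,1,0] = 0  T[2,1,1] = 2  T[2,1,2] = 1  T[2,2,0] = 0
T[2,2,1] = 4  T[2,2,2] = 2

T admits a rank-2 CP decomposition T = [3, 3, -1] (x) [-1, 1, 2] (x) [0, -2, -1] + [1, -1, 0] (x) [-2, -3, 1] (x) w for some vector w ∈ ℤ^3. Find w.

w = [1, 3, -1]

Subtract the known terms from T to get the rank-1 residual R = [1, -1, 0] (x) [-2, -3, 1] (x) w, so R[i,j,k] = a[i]·b[j]·w[k]. Pick indices with nonzero a[0]·b[0] = (1)·(-2) = -2. Only the fibre through (0,0,·) is needed: R[0,0,:] = T[0,0,:] − Σₗ aₗ[0]bₗ[0]cₗ = [-2, 0, 5] − (3)·(-1)·[0, -2, -1] = [-2, -6, 2]. Then w[k] = R[0,0,k] / -2 for each k, giving w = [-2, -6, 2] / -2 = [1, 3, -1].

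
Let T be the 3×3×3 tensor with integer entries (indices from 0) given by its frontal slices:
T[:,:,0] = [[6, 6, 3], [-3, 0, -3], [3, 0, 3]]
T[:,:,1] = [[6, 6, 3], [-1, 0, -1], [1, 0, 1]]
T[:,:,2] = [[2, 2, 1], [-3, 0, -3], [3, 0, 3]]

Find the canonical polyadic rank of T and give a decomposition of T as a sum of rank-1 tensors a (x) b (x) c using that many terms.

Lower bound: in the mode-1 unfolding of T (rows indexed by i, columns by (j,k)) the 2×2 minor on rows i ∈ {0, 1}, columns (j,k) ∈ {(0,0), (0,1)} is det [[6, 6], [-3, -1]] = 12 ≠ 0, so that unfolding has rank ≥ 2 and hence rank(T) ≥ 2 (CP rank is at least every unfolding rank, though it can be larger).
Upper bound: with S_k = T[:,:,k], the two rank-1 terms a₁b₁ᵀ, a₂b₂ᵀ are the rank-1 members of the pencil x·S₀ + y·S₁.
The 2×2 minor of x·S₀ + y·S₁ on rows {0,1}, columns {0,1} is 18·x² + 24·xy + 6·y² = 6·(x + y)(3·x + y), vanishing at (x:y) = (1:-1) and (1:-3).
M₁ = S₀ − S₁ = [[0, 0, 0], [-2, 0, -2], [2, 0, 2]] = (-2)·(0, 1, -1)(1, 0, 1)ᵀ and M₂ = S₀ − 3·S₁ = [[-12, -12, -6], [0, 0, 0], [0, 0, 0]] = (-6)·(1, 0, 0)(2, 2, 1)ᵀ, so take a₁ = (0, 1, -1), b₁ = (1, 0, 1), a₂ = (1, 0, 0), b₂ = (2, 2, 1).
Each slice is an integer combination of E₁ = a₁b₁ᵀ and E₂ = a₂b₂ᵀ: S₀ = −3·E₁ + 3·E₂, S₁ = −E₁ + 3·E₂, S₂ = −3·E₁ + E₂; reading off coefficients, c₁ = (-3, -1, -3) and c₂ = (3, 3, 1).
Hence T = (0, 1, -1) (x) (1, 0, 1) (x) (-3, -1, -3) + (1, 0, 0) (x) (2, 2, 1) (x) (3, 3, 1), so rank(T) ≤ 2.
These bounds meet, so rank(T) = 2.

rank(T) = 2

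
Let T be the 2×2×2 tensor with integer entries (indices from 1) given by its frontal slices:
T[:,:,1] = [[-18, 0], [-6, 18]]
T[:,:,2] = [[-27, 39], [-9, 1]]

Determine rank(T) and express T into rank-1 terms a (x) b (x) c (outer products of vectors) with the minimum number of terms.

rank(T) = 2

Lower bound: the mode-3 unfolding of T (rows indexed by k, columns by (i,j) = (1,1), (1,2), (2,1), (2,2)) is [[-18, 0, -6, 18], [-27, 39, -9, 1]].
There the 2×2 minor on rows k ∈ {1, 2}, columns (i,j) ∈ {(1,1), (1,2)} is det [[-18, 0], [-27, 39]] = -702 ≠ 0, so this unfolding has rank ≥ 2; CP rank is at least every unfolding rank, so rank(T) ≥ 2. (Flattening ranks never certify an upper bound on CP rank; for that we must actually write T with 2 rank-1 terms.)
Upper bound — finding two terms. Write S_k = T[:,:,k] for the frontal slices: S₁ = [[-18, 0], [-6, 18]], S₂ = [[-27, 39], [-9, 1]].
If T = a₁ (x) b₁ (x) c₁ + a₂ (x) b₂ (x) c₂ then each S_k = c₁[k]·a₁b₁ᵀ + c₂[k]·a₂b₂ᵀ. S₁ and S₂ are linearly independent, so a₁b₁ᵀ and a₂b₂ᵀ must span the same plane of matrices: they are the rank-1 matrices of the form x·S₁ + y·S₂.
det(x·S₁ + y·S₂) is −324·x² − 270·xy + 324·y² = (-54)·(2·x + 3·y)(3·x − 2·y), vanishing at (x:y) = (3:-2) and (2:3).
M₁ = 3·S₁ − 2·S₂ = [[0, -78], [0, 52]] = (-26)·(3, -2)(0, 1)ᵀ and M₂ = 2·S₁ + 3·S₂ = [[-117, 117], [-39, 39]] = (-39)·(3, 1)(1, -1)ᵀ, so take a₁ = (3, -2), b₁ = (0, 1), a₂ = (3, 1), b₂ = (1, -1).
Each slice is an integer combination of E₁ = a₁b₁ᵀ and E₂ = a₂b₂ᵀ: S₁ = −6·E₁ − 6·E₂, S₂ = 4·E₁ − 9·E₂; reading off coefficients, c₁ = (-6, 4) and c₂ = (-6, -9).
Hence T = (3, -2) (x) (0, 1) (x) (-6, 4) + (3, 1) (x) (1, -1) (x) (-6, -9), so rank(T) ≤ 2.
These bounds meet, so rank(T) = 2.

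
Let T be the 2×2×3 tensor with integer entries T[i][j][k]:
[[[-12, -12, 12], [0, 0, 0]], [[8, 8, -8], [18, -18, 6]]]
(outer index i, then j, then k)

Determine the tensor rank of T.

Lower bound: in the mode-2 unfolding of T (rows indexed by j, columns by (i,k)) the 2×2 minor on rows j ∈ {0, 1}, columns (i,k) ∈ {(0,0), (1,0)} is det [[-12, 8], [0, 18]] = -216 ≠ 0, so that unfolding has rank ≥ 2 and hence rank(T) ≥ 2 (CP rank is at least every unfolding rank, though it can be larger).
Upper bound: with S_k = T[:,:,k], the two rank-1 terms a₁b₁ᵀ, a₂b₂ᵀ are the rank-1 members of the pencil x·S₀ + y·S₁.
det(x·S₀ + y·S₁) is −216·x² + 216·y² = (-216)·(x − y)(x + y), vanishing at (x:y) = (1:1) and (1:-1).
M₁ = S₀ + S₁ = [[-24, 0], [16, 0]] = (-8)·[3, -2][1, 0]ᵀ and M₂ = S₀ − S₁ = [[0, 0], [0, 36]] = 36·[0, 1][0, 1]ᵀ, so take a₁ = [3, -2], b₁ = [1, 0], a₂ = [0, 1], b₂ = [0, 1].
Each slice is an integer combination of E₁ = a₁b₁ᵀ and E₂ = a₂b₂ᵀ: S₀ = −4·E₁ + 18·E₂, S₁ = −4·E₁ − 18·E₂, S₂ = 4·E₁ + 6·E₂; reading off coefficients, c₁ = [-4, -4, 4] and c₂ = [18, -18, 6].
Hence T = [3, -2] ⊗ [1, 0] ⊗ [-4, -4, 4] + [0, 1] ⊗ [0, 1] ⊗ [18, -18, 6], so rank(T) ≤ 2.
These bounds meet, so rank(T) = 2.

2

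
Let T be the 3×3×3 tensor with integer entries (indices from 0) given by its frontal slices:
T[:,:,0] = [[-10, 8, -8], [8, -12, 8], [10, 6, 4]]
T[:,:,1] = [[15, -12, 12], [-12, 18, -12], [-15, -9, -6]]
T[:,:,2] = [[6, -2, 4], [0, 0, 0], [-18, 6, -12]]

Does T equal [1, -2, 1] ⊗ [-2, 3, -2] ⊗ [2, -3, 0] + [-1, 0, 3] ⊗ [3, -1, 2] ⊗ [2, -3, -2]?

No

Reconstruct entry (2,0,0) from the claimed factors: Σₗ aₗ[2]bₗ[0]cₗ[0] = (1)·(-2)·(2) + (3)·(3)·(2) = 14, but T[2,0,0] = 10. The claim is false.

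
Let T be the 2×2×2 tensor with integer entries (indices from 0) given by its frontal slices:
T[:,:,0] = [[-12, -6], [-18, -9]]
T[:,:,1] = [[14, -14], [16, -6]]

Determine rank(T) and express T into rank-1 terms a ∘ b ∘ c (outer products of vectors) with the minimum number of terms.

Lower bound: the mode-2 unfolding of T (rows indexed by j, columns by (i,k) = (0,0), (0,1), (1,0), (1,1)) is [[-12, 14, -18, 16], [-6, -14, -9, -6]].
There the 2×2 minor on rows j ∈ {0, 1}, columns (i,k) ∈ {(0,0), (0,1)} is det [[-12, 14], [-6, -14]] = 252 ≠ 0, so this unfolding has rank ≥ 2; CP rank is at least every unfolding rank, so rank(T) ≥ 2. (This is only a lower bound: in general the CP rank may exceed every unfolding rank, so we still need to exhibit 2 rank-1 terms summing to T.)
Upper bound — finding two terms. Write S_k = T[:,:,k] for the frontal slices: S₀ = [[-12, -6], [-18, -9]], S₁ = [[14, -14], [16, -6]].
If T = a₁ ∘ b₁ ∘ c₁ + a₂ ∘ b₂ ∘ c₂ then each S_k = c₁[k]·a₁b₁ᵀ + c₂[k]·a₂b₂ᵀ. S₀ and S₁ are linearly independent, so a₁b₁ᵀ and a₂b₂ᵀ must span the same plane of matrices: they are the rank-1 matrices of the form x·S₀ + y·S₁.
det(x·S₀ + y·S₁) is −210·xy + 140·y² = (-70)·(3·x − 2·y)(y), vanishing at (x:y) = (2:3) and (1:0).
M₁ = 2·S₀ + 3·S₁ = [[18, -54], [12, -36]] = 6·[3, 2][1, -3]ᵀ and M₂ = S₀ = [[-12, -6], [-18, -9]] = (-3)·[2, 3][2, 1]ᵀ, so take a₁ = [3, 2], b₁ = [1, -3], a₂ = [2, 3], b₂ = [2, 1].
Each slice is an integer combination of E₁ = a₁b₁ᵀ and E₂ = a₂b₂ᵀ: S₀ = −3·E₂, S₁ = 2·E₁ + 2·E₂; reading off coefficients, c₁ = [0, 2] and c₂ = [-3, 2].
Hence T = [3, 2] ∘ [1, -3] ∘ [0, 2] + [2, 3] ∘ [2, 1] ∘ [-3, 2], so rank(T) ≤ 2.
These bounds meet, so rank(T) = 2.
Check entry T[0,0,0] = -12: (3)·(1)·(0) + (2)·(2)·(-3) = -12.

rank(T) = 2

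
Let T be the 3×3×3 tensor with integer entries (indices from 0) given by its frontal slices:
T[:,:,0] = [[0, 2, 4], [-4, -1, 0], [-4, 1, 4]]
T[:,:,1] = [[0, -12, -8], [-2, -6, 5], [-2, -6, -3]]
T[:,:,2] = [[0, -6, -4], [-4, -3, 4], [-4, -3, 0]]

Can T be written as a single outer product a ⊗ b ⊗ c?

The mode-3 unfolding of T (rows indexed by k, columns by (i,j) = (0,0), (0,1), (0,2), (1,0), (1,1), (1,2), (2,0), (2,1), (2,2)) is [[0, 2, 4, -4, -1, 0, -4, 1, 4], [0, -12, -8, -2, -6, 5, -2, -6, -3], [0, -6, -4, -4, -3, 4, -4, -3, 0]].
There the 3×3 minor on rows k ∈ {0, 1, 2}, columns (i,j) ∈ {(0,1), (0,2), (1,0)} is det [[2, 4, -4], [-12, -8, -2], [-6, -4, -4]] = -96 ≠ 0, so this unfolding has rank ≥ 3; CP rank is at least every unfolding rank, so rank(T) ≥ 3.
In particular rank(T) ≥ 3 > 1, so T is not rank-1.

No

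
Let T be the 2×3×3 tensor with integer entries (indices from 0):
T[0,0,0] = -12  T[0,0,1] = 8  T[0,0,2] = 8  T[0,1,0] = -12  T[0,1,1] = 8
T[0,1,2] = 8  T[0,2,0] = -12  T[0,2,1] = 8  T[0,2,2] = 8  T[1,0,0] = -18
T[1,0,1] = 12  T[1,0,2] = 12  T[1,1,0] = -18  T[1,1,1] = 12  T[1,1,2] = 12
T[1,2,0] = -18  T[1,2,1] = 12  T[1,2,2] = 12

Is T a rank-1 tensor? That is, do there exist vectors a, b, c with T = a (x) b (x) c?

Yes

The mode-1 fibre T[:,0,0] = [-12, -18] gives a = [2, 3] (primitive direction); the mode-2 fibre T[0,:,0] = [-12, -12, -12] gives b = [1, 1, 1]; then c[k] = T[0,0,k] / (a[0]·b[0]) = [-12, 8, 8] / 2 = [-6, 4, 4].
Expanding [2, 3] (x) [1, 1, 1] (x) [-6, 4, 4] reproduces all 18 entries of T, so T = [2, 3] (x) [1, 1, 1] (x) [-6, 4, 4] and rank(T) ≤ 1.
Equivalently every frontal slice T[:,:,k] is c[k] times the rank-1 matrix [2, 3] (x) [1, 1, 1]. So T has rank 1 (it is nonzero).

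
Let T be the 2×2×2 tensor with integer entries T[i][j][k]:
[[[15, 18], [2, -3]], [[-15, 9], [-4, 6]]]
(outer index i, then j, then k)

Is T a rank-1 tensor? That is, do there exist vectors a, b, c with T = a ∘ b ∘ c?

The mode-1 unfolding of T (rows indexed by i, columns by (j,k) = (0,0), (0,1), (1,0), (1,1)) is [[15, 18, 2, -3], [-15, 9, -4, 6]].
There the 2×2 minor on rows i ∈ {0, 1}, columns (j,k) ∈ {(0,0), (0,1)} is det [[15, 18], [-15, 9]] = 405 ≠ 0, so this unfolding has rank ≥ 2; CP rank is at least every unfolding rank, so rank(T) ≥ 2.
In particular rank(T) ≥ 2 > 1, so T is not rank-1.

No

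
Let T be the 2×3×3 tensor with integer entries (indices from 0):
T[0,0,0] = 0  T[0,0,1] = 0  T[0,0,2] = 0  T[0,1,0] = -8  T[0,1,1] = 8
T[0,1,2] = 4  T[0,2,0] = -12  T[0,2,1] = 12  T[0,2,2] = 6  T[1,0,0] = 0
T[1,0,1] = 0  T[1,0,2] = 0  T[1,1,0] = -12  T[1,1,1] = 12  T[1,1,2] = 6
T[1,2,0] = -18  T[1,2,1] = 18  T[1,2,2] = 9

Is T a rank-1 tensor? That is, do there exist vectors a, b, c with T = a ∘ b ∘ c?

The mode-1 fibre T[:,1,0] = [-8, -12] gives a = [2, 3] (primitive direction); the mode-2 fibre T[0,:,0] = [0, -8, -12] gives b = [0, 2, 3]; then c[k] = T[0,1,k] / (a[0]·b[1]) = [-8, 8, 4] / 4 = [-2, 2, 1].
Expanding [2, 3] ∘ [0, 2, 3] ∘ [-2, 2, 1] reproduces all 18 entries of T, so T = [2, 3] ∘ [0, 2, 3] ∘ [-2, 2, 1] and rank(T) ≤ 1.
Equivalently every frontal slice T[:,:,k] is c[k] times the rank-1 matrix [2, 3] ∘ [0, 2, 3]. So T has rank 1 (it is nonzero).

Yes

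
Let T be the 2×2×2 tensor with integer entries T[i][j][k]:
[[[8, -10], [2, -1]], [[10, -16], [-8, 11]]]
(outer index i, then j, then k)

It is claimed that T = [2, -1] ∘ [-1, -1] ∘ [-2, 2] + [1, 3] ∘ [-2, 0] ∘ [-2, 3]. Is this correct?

No

Reconstruct entry (0,1,0) from the claimed factors: Σₗ aₗ[0]bₗ[1]cₗ[0] = (2)·(-1)·(-2) + (1)·(0)·(-2) = 4, but T[0,1,0] = 2. The claim is false.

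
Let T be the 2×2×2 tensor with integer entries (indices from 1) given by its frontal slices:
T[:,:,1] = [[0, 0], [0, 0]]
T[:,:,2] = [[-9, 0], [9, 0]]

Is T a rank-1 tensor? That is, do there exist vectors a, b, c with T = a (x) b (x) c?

If T = a (x) b (x) c then every fibre of T is a multiple of the corresponding factor, so read the factors off the fibres through the nonzero entry T[1,1,2] = -9.
The mode-1 fibre T[:,1,2] = [-9, 9] gives a = (1, -1) (primitive direction); the mode-2 fibre T[1,:,2] = [-9, 0] gives b = (1, 0); then c[k] = T[1,1,k] / (a[1]·b[1]) = [0, -9] / 1 = (0, -9).
Expanding (1, -1) (x) (1, 0) (x) (0, -9) reproduces all 8 entries of T, so T = (1, -1) (x) (1, 0) (x) (0, -9) and rank(T) ≤ 1.
Equivalently every frontal slice T[:,:,k] is c[k] times the rank-1 matrix (1, -1) (x) (1, 0). So T has rank 1 (it is nonzero).

Yes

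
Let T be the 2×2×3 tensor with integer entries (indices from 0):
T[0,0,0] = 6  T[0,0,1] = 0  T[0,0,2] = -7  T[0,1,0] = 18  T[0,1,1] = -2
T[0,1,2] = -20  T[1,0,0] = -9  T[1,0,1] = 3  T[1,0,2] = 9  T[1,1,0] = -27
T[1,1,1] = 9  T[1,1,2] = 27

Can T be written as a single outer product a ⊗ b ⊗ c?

No

The mode-1 unfolding of T (rows indexed by i, columns by (j,k) = (0,0), (0,1), (0,2), (1,0), (1,1), (1,2)) is [[6, 0, -7, 18, -2, -20], [-9, 3, 9, -27, 9, 27]].
There the 2×2 minor on rows i ∈ {0, 1}, columns (j,k) ∈ {(0,0), (0,1)} is det [[6, 0], [-9, 3]] = 18 ≠ 0, so this unfolding has rank ≥ 2; CP rank is at least every unfolding rank, so rank(T) ≥ 2.
In particular rank(T) ≥ 2 > 1, so T is not rank-1.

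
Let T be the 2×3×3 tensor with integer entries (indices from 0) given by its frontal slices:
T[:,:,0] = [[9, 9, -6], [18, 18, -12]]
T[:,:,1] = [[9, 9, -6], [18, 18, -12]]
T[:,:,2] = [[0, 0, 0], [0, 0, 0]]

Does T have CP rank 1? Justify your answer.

If T = a ⊗ b ⊗ c then every fibre of T is a multiple of the corresponding factor, so read the factors off the fibres through the nonzero entry T[0,0,0] = 9.
The mode-1 fibre T[:,0,0] = [9, 18] gives a = [1, 2] (primitive direction); the mode-2 fibre T[0,:,0] = [9, 9, -6] gives b = [3, 3, -2]; then c[k] = T[0,0,k] / (a[0]·b[0]) = [9, 9, 0] / 3 = [3, 3, 0].
Expanding [1, 2] ⊗ [3, 3, -2] ⊗ [3, 3, 0] reproduces all 18 entries of T, so T = [1, 2] ⊗ [3, 3, -2] ⊗ [3, 3, 0] and rank(T) ≤ 1.
Equivalently every frontal slice T[:,:,k] is c[k] times the rank-1 matrix [1, 2] ⊗ [3, 3, -2]. So T has rank 1 (it is nonzero).

Yes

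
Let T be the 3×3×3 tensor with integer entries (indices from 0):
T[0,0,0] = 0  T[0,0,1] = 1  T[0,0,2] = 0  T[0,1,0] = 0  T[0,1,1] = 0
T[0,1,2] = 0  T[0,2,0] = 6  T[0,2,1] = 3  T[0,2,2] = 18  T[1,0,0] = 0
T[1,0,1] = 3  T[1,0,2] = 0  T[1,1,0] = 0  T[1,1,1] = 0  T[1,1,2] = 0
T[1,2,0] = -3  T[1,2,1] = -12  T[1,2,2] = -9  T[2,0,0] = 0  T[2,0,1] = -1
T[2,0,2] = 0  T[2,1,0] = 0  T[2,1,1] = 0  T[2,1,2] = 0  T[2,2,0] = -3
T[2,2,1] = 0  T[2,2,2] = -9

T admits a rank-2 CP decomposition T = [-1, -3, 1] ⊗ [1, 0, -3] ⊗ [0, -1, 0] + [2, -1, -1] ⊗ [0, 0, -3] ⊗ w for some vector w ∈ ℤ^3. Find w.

Subtract the known terms from T to get the rank-1 residual R = [2, -1, -1] ⊗ [0, 0, -3] ⊗ w, so R[i,j,k] = a[i]·b[j]·w[k]. Pick indices with nonzero a[0]·b[2] = (2)·(-3) = -6. Only the fibre through (0,2,·) is needed: R[0,2,:] = T[0,2,:] − Σₗ aₗ[0]bₗ[2]cₗ = [6, 3, 18] − (-1)·(-3)·[0, -1, 0] = [6, 6, 18]. Then w[k] = R[0,2,k] / -6 for each k, giving w = [6, 6, 18] / -6 = [-1, -1, -3].

w = [-1, -1, -3]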